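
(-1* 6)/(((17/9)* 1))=-54/17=-3.18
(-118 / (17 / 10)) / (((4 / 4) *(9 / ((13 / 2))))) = -7670 / 153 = -50.13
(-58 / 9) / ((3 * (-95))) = 58 / 2565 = 0.02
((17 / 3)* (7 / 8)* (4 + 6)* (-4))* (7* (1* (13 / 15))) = -10829 / 9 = -1203.22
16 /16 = 1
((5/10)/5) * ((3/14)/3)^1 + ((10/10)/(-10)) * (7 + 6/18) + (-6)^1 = -6.73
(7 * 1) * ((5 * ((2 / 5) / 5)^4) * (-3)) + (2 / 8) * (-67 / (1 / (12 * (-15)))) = 235546539 / 78125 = 3015.00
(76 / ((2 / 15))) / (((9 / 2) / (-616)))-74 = -234302 / 3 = -78100.67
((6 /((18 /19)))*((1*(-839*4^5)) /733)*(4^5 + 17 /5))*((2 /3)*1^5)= -167708502016 /32985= -5084386.90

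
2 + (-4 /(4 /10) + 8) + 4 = 4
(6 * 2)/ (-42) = -2/ 7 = -0.29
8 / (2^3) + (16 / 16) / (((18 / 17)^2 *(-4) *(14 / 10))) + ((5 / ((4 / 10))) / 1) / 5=30307 / 9072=3.34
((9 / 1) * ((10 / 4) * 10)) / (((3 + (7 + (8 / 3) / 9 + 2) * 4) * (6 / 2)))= 405 / 217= 1.87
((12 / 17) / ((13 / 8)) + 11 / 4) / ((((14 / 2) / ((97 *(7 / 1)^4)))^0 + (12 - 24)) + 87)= 2815 / 67184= 0.04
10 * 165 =1650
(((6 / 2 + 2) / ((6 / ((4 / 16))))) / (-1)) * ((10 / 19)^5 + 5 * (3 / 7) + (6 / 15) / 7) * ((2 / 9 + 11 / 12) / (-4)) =1137220649 / 8557398144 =0.13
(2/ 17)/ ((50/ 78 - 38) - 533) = -39/ 189074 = -0.00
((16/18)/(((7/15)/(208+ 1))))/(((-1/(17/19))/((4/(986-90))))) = -935/588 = -1.59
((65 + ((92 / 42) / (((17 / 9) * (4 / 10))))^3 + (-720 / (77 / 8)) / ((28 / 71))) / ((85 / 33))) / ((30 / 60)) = -2231456736 / 28647703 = -77.89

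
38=38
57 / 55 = 1.04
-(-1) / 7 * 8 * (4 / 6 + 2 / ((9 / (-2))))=16 / 63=0.25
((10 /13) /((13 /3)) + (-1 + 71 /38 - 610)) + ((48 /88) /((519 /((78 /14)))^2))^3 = -16417149342167874153096148405 /26959585802195188642502002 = -608.95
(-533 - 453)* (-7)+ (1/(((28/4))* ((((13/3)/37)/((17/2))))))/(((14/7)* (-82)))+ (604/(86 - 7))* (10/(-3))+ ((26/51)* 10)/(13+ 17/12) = 143068929234473/20804563416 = 6876.81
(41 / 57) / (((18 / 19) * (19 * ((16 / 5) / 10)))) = 1025 / 8208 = 0.12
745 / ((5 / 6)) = 894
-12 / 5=-2.40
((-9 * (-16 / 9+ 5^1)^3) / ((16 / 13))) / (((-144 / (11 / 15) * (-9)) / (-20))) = 3487627 / 1259712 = 2.77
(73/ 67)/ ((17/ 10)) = 730/ 1139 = 0.64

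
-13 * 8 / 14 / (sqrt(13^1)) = -2.06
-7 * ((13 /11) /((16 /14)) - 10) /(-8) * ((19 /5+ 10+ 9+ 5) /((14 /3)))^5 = -9948492527605173 /169030400000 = -58856.23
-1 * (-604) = 604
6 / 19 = 0.32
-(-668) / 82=334 / 41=8.15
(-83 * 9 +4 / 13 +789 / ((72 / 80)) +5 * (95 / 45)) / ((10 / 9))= 8221 / 65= 126.48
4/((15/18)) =24/5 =4.80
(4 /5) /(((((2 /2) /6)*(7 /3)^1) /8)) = 16.46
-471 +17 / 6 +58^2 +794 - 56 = 21803 / 6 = 3633.83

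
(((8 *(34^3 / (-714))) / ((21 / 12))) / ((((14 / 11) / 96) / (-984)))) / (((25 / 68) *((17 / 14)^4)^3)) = 14656154526680088576 / 2964696912425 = 4943559.14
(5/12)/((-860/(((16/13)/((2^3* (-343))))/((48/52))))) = 1/4247712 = 0.00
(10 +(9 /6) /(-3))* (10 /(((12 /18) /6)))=855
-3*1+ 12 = 9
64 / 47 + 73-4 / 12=10438 / 141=74.03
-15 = -15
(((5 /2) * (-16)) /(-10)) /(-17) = -4 /17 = -0.24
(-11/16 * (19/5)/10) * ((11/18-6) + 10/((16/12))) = -3971/7200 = -0.55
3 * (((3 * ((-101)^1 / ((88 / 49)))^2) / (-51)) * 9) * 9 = -45209.21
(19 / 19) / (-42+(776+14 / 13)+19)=13 / 9803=0.00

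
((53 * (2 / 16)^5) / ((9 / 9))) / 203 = 53 / 6651904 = 0.00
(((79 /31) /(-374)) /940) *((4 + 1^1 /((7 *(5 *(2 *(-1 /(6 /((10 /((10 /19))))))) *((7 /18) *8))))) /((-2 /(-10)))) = -5881787 /40585492640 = -0.00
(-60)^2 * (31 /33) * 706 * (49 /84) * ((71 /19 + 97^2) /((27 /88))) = 7306387222400 /171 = 42727410657.31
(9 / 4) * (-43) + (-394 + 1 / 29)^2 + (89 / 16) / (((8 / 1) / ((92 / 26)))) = 108535504391 / 699712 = 155114.54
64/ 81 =0.79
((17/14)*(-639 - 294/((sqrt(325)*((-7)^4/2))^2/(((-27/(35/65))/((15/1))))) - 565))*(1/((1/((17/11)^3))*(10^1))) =-2587965446215241/4795593831875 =-539.65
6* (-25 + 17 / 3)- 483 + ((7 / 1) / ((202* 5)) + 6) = -592.99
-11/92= -0.12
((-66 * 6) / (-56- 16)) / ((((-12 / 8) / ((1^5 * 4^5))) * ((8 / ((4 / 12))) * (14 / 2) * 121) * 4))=-32 / 693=-0.05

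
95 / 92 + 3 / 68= 421 / 391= 1.08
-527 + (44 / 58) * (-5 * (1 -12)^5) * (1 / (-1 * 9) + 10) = 1576551743 / 261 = 6040428.13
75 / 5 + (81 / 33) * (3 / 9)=174 / 11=15.82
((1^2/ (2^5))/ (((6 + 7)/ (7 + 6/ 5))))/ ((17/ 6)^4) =3321/ 10857730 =0.00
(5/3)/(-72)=-5/216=-0.02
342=342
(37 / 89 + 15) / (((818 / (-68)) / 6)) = -7.69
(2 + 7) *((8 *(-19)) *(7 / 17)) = -9576 / 17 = -563.29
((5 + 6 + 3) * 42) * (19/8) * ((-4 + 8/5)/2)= -1675.80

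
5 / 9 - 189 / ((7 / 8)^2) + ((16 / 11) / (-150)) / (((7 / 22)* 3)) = -387941 / 1575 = -246.31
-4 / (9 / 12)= -16 / 3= -5.33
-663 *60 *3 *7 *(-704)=588107520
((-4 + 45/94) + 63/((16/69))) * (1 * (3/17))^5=49003623/1067732464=0.05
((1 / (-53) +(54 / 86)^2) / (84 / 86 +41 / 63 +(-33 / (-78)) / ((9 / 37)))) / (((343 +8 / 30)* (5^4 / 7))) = 46867912 / 12883092136625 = 0.00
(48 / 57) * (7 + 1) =128 / 19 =6.74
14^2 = 196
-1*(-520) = 520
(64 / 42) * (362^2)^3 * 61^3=16345225124882785200128 / 21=778344053565846914291.81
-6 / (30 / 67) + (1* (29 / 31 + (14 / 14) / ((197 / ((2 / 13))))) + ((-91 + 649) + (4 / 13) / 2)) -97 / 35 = 1508599999 / 2778685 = 542.92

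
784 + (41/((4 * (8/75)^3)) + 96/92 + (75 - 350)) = 421853213/47104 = 8955.78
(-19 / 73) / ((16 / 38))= -0.62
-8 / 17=-0.47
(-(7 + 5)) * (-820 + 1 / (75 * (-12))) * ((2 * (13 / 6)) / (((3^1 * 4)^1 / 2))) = 9594013 / 1350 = 7106.68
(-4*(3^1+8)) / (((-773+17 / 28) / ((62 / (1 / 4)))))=305536 / 21627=14.13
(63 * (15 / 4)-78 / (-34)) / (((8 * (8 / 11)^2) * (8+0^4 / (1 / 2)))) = 1962741 / 278528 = 7.05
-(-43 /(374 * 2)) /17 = 43 /12716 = 0.00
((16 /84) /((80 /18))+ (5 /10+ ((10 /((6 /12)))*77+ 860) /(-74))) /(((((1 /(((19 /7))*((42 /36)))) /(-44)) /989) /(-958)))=-16355227373452 /3885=-4209839735.77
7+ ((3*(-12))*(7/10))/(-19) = 791/95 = 8.33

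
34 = 34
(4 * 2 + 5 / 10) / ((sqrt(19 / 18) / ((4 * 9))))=297.84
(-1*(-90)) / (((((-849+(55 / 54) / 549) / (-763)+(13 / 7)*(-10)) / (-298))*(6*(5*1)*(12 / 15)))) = 25277736015 / 394914421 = 64.01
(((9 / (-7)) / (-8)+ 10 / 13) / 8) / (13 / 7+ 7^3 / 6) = 2031 / 1031264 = 0.00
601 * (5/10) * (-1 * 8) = -2404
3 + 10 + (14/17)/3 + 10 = 1187/51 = 23.27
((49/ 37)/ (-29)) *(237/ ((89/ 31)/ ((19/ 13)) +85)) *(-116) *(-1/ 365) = -4560038/ 115292185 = -0.04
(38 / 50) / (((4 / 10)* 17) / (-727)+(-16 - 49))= -13813 / 1181545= -0.01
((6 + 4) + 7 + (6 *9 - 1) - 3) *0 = 0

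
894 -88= 806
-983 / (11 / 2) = -1966 / 11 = -178.73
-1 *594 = -594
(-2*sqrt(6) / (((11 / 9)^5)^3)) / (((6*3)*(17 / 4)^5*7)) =-23425835473880064*sqrt(6) / 41517665378573985873349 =-0.00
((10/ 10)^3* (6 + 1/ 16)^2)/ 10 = 3.68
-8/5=-1.60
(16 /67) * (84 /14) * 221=21216 /67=316.66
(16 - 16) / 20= 0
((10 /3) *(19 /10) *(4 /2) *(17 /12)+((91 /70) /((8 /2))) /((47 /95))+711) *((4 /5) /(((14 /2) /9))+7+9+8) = 180234883 /9870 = 18260.88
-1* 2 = -2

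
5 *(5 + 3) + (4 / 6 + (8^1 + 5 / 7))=1037 / 21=49.38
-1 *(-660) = 660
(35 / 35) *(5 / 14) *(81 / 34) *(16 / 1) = 1620 / 119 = 13.61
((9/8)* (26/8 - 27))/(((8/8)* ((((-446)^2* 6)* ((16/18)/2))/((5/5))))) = -2565/50922496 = -0.00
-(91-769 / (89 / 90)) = 61111 / 89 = 686.64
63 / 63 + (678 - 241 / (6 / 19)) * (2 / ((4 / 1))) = -499 / 12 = -41.58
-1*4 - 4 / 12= -13 / 3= -4.33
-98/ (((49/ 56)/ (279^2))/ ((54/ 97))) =-470782368/ 97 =-4853426.47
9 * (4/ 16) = 9/ 4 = 2.25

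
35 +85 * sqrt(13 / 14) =35 +85 * sqrt(182) / 14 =116.91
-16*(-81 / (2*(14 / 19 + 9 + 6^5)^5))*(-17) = -27276706584 / 70838051556676697399710649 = -0.00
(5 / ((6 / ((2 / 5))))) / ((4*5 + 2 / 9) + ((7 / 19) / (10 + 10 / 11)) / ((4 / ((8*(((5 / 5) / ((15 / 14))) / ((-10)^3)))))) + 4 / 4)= 2850000 / 181449461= 0.02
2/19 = 0.11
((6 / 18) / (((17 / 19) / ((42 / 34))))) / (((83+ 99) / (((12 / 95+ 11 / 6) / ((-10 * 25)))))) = -1117 / 56355000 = -0.00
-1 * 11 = -11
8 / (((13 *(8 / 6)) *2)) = 3 / 13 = 0.23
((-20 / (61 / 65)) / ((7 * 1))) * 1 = -1300 / 427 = -3.04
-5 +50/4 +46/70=571/70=8.16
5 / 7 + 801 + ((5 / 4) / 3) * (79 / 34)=2292461 / 2856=802.68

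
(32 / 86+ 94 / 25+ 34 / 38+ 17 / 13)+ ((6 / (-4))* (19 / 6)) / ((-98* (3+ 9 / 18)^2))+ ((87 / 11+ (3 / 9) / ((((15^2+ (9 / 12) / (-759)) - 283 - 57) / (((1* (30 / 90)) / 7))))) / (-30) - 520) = -11324941966351625812 / 22036169863132425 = -513.93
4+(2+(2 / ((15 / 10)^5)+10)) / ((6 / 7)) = 13346 / 729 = 18.31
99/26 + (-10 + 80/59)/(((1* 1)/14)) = -179799/1534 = -117.21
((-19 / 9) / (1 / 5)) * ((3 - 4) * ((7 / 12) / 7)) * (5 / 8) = 475 / 864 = 0.55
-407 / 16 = -25.44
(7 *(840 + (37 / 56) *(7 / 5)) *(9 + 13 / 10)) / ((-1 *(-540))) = 24252277 / 216000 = 112.28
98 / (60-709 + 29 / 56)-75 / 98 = -3261449 / 3558870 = -0.92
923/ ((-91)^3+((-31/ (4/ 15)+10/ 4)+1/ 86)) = -158756/ 129633775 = -0.00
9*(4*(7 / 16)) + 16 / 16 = 67 / 4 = 16.75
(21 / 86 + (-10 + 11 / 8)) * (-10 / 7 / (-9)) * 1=-4805 / 3612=-1.33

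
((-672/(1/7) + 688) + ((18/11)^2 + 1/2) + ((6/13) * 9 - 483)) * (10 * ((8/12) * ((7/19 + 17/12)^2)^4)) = -146549744188257529116545515/47467038063198633984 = -3087400.23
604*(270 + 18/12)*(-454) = -74449644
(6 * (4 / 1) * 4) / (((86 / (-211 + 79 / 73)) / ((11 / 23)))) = -8091072 / 72197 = -112.07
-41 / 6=-6.83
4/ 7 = 0.57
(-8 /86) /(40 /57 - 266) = 114 /325123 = 0.00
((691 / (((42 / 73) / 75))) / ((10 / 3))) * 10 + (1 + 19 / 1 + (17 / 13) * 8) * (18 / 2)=49231821 / 182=270504.51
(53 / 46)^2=2809 / 2116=1.33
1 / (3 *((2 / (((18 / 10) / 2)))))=3 / 20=0.15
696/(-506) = -348/253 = -1.38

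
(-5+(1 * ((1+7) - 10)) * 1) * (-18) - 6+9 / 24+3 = 987 / 8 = 123.38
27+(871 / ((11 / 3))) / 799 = 239916 / 8789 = 27.30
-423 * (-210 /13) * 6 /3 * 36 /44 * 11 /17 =1598940 /221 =7235.02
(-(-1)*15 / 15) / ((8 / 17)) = 17 / 8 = 2.12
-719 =-719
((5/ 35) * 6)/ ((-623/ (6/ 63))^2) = 0.00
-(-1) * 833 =833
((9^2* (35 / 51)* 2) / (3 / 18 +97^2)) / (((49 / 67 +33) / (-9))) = -48843 / 15492865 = -0.00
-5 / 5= -1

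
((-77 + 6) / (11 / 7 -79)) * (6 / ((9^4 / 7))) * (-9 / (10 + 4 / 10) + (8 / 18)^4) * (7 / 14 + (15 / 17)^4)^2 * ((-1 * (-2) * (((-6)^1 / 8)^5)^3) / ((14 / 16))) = 4783765912798951141 / 26387842552608254328832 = 0.00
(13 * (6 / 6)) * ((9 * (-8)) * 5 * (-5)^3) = 585000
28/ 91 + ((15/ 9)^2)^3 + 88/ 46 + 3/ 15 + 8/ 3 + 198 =244695196/ 1089855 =224.52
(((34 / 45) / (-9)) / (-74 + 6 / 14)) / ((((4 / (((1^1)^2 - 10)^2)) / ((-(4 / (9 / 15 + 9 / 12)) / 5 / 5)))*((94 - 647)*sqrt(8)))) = 34*sqrt(2) / 27462375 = 0.00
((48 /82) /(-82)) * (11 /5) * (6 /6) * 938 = -123816 /8405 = -14.73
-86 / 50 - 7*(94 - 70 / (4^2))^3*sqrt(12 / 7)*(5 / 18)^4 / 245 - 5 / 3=-1706489875*sqrt(21) / 48771072 - 254 / 75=-163.73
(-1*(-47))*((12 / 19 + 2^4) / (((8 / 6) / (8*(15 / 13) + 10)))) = 2784750 / 247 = 11274.29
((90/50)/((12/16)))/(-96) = -1/40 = -0.02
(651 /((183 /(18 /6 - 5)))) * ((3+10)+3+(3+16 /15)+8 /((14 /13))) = -178994 /915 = -195.62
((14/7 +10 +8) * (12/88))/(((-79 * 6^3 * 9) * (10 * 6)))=-1/3378672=-0.00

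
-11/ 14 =-0.79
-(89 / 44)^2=-7921 / 1936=-4.09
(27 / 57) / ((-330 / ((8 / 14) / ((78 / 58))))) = -0.00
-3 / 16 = -0.19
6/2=3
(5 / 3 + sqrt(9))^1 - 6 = -1.33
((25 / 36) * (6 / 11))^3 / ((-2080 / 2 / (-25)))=78125 / 59799168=0.00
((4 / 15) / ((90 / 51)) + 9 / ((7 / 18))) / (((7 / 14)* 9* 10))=36688 / 70875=0.52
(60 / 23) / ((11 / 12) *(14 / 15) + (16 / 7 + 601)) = 37800 / 8754007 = 0.00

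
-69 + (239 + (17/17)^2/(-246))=41819/246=170.00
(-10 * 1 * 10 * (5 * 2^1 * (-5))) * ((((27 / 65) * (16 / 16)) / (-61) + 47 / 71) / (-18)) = -92219000 / 506727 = -181.99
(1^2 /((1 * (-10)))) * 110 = -11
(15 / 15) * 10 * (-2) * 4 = -80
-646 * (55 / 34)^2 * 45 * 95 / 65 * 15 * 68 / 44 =-67010625 / 26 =-2577331.73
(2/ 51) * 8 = 16/ 51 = 0.31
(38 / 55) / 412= 19 / 11330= 0.00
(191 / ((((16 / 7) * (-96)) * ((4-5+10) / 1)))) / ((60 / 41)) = -54817 / 829440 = -0.07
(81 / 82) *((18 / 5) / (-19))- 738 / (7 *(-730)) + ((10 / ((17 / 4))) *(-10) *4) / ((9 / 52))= -165609719404 / 304522785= -543.83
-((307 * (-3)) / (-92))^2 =-848241 / 8464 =-100.22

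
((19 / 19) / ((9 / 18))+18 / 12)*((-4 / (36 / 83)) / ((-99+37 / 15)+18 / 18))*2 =2905 / 4299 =0.68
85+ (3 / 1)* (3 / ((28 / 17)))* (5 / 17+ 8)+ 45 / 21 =3709 / 28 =132.46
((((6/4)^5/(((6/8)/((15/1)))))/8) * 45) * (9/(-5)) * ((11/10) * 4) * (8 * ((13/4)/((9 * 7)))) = -312741/112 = -2792.33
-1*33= -33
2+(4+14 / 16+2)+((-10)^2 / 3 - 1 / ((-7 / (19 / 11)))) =78457 / 1848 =42.46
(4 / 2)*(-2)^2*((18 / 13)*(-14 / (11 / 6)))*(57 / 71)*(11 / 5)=-689472 / 4615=-149.40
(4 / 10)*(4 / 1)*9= 72 / 5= 14.40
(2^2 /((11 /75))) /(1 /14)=4200 /11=381.82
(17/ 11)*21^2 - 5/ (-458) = 3433681/ 5038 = 681.56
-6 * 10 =-60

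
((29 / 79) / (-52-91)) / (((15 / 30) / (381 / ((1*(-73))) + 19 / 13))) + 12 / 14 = 65772914 / 75045971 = 0.88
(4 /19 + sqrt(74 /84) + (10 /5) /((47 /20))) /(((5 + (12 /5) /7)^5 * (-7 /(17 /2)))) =-3556481250 /12011868529903-1071875 * sqrt(1554) /161413686852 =-0.00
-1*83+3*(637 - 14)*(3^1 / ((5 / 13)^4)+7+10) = 179947777 / 625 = 287916.44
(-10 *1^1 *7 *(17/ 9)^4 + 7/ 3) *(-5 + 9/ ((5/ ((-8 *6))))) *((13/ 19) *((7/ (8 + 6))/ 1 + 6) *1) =450358057513/ 1246590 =361272.00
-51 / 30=-17 / 10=-1.70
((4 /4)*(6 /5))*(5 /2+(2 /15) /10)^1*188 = 70876 /125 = 567.01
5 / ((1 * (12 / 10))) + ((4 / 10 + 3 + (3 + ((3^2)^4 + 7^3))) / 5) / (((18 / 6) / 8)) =553457 / 150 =3689.71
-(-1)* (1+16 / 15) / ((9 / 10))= 62 / 27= 2.30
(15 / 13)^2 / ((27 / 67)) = 1675 / 507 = 3.30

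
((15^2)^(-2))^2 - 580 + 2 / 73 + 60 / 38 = -2056032871873613 / 3554729296875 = -578.39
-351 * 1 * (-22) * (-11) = -84942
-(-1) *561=561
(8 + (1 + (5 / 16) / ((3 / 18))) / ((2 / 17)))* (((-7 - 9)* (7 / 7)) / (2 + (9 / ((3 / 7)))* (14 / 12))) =-1038 / 53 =-19.58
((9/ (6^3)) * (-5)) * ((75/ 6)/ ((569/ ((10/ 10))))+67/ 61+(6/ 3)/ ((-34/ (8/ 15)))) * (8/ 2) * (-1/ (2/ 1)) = 19276261/ 42483816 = 0.45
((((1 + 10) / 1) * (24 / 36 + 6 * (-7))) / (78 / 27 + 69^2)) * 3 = -12276 / 42875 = -0.29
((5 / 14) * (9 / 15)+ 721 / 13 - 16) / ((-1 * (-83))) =87 / 182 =0.48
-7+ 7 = 0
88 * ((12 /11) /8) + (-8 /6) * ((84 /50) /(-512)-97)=678421 /4800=141.34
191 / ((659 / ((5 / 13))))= 955 / 8567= 0.11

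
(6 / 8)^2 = 9 / 16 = 0.56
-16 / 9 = -1.78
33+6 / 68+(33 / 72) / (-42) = 566813 / 17136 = 33.08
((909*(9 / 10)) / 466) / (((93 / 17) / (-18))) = -417231 / 72230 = -5.78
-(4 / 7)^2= -16 / 49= -0.33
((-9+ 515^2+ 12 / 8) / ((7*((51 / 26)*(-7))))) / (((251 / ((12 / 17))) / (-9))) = 248243580 / 3554411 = 69.84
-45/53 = -0.85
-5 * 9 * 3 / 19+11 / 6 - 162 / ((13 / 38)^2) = -26769361 / 19266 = -1389.46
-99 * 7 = -693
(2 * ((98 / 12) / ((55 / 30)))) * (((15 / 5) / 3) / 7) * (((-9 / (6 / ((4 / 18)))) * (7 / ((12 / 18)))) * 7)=-31.18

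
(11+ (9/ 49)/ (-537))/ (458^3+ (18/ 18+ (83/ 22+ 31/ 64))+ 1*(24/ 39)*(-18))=882966656/ 7711902498701331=0.00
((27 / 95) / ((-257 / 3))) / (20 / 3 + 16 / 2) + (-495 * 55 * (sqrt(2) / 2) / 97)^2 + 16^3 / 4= 408471386856023 / 10107712340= 40411.85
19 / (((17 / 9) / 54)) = 9234 / 17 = 543.18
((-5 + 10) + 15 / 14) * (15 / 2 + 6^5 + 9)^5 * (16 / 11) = 78154314605156579203125 / 308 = 253747774692066815594.56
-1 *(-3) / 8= 3 / 8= 0.38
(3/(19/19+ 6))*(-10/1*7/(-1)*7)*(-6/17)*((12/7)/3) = -720/17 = -42.35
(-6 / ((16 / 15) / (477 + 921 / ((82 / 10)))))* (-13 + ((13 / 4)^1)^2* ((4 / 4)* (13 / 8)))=-7067385 / 512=-13803.49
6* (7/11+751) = 49608/11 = 4509.82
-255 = -255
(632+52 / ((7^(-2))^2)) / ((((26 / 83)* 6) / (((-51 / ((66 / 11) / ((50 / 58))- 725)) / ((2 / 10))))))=5533060125 / 233363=23710.10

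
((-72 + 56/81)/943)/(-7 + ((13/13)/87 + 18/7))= 586264/34245045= 0.02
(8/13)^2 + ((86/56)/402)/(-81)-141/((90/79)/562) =-53587495262999/770416920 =-69556.49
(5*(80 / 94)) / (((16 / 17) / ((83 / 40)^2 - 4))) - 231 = -1381383 / 6016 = -229.62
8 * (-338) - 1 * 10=-2714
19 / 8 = 2.38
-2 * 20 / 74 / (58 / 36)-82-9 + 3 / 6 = -90.84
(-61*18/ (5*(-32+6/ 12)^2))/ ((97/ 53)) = -25864/ 213885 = -0.12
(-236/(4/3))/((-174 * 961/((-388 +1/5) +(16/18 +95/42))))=-14297411/35114940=-0.41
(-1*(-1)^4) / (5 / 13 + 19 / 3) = -39 / 262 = -0.15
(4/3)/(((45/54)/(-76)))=-608/5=-121.60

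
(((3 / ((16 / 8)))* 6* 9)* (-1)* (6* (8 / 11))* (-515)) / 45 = 44496 / 11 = 4045.09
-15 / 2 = -7.50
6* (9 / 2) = 27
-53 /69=-0.77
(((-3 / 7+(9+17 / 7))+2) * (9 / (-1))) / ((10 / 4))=-234 / 5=-46.80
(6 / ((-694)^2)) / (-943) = -3 / 227091374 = -0.00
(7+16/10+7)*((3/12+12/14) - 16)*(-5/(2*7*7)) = 16263/1372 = 11.85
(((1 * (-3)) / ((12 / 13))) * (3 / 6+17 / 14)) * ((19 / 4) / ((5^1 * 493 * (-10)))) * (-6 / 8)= -2223 / 2760800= -0.00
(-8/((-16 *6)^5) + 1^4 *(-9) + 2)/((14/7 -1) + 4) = -7134511103/5096079360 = -1.40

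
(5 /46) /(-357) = -5 /16422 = -0.00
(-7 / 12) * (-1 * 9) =21 / 4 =5.25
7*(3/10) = 21/10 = 2.10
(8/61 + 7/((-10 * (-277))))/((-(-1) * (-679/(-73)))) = 0.01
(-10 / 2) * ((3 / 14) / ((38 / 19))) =-15 / 28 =-0.54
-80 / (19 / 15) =-1200 / 19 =-63.16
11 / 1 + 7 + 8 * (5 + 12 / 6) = 74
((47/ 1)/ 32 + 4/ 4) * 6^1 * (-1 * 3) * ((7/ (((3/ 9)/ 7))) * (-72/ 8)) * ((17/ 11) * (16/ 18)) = 1776789/ 22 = 80763.14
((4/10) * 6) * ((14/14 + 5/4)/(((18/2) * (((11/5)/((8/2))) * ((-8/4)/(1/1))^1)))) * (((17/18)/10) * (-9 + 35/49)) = 0.43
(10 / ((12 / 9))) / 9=5 / 6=0.83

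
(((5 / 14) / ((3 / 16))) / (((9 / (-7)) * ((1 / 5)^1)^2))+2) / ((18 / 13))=-6149 / 243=-25.30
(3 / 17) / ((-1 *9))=-1 / 51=-0.02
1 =1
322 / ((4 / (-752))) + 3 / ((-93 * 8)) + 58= -14998545 / 248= -60478.00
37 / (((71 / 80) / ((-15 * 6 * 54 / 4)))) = -3596400 / 71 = -50653.52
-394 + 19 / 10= -3921 / 10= -392.10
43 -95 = -52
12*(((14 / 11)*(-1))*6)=-1008 / 11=-91.64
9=9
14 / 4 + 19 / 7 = 87 / 14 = 6.21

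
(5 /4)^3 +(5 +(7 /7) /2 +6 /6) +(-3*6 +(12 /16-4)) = -819 /64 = -12.80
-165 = -165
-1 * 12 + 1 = -11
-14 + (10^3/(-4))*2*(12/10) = -614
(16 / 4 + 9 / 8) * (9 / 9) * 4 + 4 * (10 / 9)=449 / 18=24.94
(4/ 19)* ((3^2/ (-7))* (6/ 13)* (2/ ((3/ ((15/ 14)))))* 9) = -9720/ 12103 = -0.80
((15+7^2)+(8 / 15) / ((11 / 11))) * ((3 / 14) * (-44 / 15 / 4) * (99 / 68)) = -43923 / 2975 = -14.76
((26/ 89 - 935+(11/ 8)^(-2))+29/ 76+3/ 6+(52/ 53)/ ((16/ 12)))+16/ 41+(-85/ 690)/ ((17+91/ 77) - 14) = -657771523175780/ 705611468661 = -932.20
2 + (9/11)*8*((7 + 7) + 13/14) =698/7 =99.71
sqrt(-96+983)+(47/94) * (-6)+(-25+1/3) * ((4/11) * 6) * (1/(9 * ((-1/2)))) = 38.74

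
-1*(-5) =5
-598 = -598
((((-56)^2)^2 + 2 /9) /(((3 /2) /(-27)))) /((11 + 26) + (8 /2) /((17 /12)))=-3009355844 /677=-4445134.19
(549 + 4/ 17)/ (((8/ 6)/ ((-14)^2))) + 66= 1373661/ 17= 80803.59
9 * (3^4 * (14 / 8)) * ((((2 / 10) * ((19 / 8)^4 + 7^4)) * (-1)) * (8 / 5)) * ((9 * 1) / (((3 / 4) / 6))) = -457654150359 / 6400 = -71508460.99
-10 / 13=-0.77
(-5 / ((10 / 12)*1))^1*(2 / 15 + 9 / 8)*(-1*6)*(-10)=-453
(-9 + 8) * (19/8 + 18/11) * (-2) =353/44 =8.02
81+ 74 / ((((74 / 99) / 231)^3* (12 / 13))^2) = 2686131328693452203998780425 / 35504105984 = 75656920636276912.15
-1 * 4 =-4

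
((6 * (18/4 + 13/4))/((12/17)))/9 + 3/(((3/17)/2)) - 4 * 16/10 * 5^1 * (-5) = 14495/72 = 201.32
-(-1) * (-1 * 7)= -7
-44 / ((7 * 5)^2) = -0.04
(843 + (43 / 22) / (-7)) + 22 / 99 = 1168319 / 1386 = 842.94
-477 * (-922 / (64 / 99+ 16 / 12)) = 21769803 / 98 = 222140.85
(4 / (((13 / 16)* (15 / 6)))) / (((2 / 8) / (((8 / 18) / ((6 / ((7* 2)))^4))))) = 4917248 / 47385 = 103.77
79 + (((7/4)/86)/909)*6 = 4117171/52116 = 79.00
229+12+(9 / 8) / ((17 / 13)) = 32893 / 136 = 241.86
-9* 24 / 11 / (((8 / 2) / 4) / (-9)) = 176.73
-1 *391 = -391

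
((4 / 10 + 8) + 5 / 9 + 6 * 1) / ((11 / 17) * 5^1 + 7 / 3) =11441 / 4260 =2.69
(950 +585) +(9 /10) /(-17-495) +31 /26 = 102248843 /66560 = 1536.19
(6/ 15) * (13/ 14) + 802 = 28083/ 35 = 802.37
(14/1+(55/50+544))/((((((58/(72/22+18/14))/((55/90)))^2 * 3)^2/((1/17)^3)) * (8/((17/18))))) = 159684551/20102123757936640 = 0.00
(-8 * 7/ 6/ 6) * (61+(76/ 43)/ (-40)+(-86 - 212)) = 713503/ 1935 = 368.74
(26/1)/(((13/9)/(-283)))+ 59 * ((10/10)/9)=-45787/9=-5087.44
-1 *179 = -179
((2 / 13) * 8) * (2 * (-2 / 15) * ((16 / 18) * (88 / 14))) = -22528 / 12285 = -1.83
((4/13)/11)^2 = 16/20449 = 0.00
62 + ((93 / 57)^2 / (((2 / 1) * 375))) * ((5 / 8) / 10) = 268584961 / 4332000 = 62.00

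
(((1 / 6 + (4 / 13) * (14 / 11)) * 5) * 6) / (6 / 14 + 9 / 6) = 33530 / 3861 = 8.68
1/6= 0.17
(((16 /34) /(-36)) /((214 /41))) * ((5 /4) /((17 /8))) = -410 /278307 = -0.00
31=31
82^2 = 6724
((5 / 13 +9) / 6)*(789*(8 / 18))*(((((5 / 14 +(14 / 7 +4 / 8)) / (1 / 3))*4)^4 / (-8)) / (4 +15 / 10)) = -5914091520000 / 343343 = -17225024.31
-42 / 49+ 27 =183 / 7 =26.14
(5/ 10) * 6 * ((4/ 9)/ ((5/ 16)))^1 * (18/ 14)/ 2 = 96/ 35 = 2.74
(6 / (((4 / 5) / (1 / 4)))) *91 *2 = 1365 / 4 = 341.25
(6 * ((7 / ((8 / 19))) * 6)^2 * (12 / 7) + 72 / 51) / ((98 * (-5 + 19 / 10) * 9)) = -5799545 / 154938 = -37.43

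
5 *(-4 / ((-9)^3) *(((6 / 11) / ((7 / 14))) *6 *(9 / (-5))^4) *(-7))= -18144 / 1375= -13.20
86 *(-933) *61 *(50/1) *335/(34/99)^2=-200879278219125/289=-695084007678.63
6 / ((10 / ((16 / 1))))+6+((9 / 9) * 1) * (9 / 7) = 591 / 35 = 16.89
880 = 880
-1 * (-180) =180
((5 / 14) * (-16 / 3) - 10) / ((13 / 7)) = -250 / 39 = -6.41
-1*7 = -7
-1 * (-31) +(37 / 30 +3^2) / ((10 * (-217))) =31.00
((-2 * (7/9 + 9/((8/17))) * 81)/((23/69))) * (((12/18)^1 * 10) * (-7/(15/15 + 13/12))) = 1083348/5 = 216669.60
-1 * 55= -55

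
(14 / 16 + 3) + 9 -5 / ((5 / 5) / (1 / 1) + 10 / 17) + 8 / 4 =2533 / 216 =11.73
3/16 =0.19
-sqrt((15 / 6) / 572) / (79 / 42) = -21 * sqrt(1430) / 22594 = -0.04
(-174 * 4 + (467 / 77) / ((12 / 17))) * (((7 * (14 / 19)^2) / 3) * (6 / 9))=-62246170 / 107217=-580.56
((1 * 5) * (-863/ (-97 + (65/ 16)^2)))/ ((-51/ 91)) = -100522240/ 1050957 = -95.65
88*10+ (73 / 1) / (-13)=11367 / 13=874.38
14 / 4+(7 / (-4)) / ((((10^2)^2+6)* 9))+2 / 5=7024177 / 1801080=3.90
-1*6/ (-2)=3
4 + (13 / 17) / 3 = 217 / 51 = 4.25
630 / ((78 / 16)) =1680 / 13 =129.23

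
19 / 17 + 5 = 104 / 17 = 6.12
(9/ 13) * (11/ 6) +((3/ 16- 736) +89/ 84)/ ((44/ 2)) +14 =-1742089/ 96096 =-18.13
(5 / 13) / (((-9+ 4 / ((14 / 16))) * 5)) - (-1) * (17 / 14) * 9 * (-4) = -123367 / 2821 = -43.73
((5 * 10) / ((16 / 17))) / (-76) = -0.70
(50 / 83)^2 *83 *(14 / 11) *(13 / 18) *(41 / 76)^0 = 227500 / 8217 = 27.69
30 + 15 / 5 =33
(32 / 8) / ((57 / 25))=100 / 57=1.75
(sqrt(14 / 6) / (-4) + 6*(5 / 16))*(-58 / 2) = -435 / 8 + 29*sqrt(21) / 12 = -43.30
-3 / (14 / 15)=-45 / 14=-3.21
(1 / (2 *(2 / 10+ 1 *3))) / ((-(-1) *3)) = 5 / 96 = 0.05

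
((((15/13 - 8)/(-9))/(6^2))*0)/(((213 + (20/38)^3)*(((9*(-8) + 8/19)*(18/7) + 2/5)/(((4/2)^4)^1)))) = 0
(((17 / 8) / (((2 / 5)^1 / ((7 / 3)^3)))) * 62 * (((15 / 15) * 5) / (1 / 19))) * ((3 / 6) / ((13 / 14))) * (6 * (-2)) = -601030325 / 234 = -2568505.66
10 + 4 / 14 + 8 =18.29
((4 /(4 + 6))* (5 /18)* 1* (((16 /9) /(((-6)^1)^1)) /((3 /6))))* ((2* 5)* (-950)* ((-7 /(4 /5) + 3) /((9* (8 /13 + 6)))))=-5681000 /94041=-60.41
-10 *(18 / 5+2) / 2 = -28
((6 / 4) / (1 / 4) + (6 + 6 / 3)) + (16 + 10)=40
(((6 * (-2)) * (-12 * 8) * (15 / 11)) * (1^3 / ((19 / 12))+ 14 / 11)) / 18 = 382080 / 2299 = 166.19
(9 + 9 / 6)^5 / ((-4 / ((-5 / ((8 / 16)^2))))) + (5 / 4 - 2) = 20420481 / 32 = 638140.03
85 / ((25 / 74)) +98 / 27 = 34456 / 135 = 255.23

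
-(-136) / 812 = 0.17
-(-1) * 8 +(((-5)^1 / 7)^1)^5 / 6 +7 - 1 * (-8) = 2316241 / 100842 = 22.97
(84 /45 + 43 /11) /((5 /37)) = 35261 /825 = 42.74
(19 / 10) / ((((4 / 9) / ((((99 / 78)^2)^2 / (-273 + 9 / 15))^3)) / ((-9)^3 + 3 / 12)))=769800506547258933874875 / 285757549228825429066907648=0.00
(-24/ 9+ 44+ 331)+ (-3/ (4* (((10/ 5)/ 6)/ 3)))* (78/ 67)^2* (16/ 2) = 4028605/ 13467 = 299.15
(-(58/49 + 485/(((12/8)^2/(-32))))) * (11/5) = 33455378/2205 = 15172.51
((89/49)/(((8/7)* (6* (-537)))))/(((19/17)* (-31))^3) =437257/36868837774608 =0.00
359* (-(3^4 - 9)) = -25848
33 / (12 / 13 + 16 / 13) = 429 / 28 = 15.32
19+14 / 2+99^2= 9827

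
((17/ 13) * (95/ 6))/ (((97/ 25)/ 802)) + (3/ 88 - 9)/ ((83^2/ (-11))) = 892286931787/ 208488696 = 4279.79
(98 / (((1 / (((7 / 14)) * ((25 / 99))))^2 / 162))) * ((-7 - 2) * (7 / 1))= -1929375 / 121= -15945.25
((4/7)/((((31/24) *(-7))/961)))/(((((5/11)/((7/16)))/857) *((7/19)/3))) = -99945054/245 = -407939.00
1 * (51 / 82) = 51 / 82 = 0.62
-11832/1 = -11832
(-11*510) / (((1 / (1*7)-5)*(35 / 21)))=693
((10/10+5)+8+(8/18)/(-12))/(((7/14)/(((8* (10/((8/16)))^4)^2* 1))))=1235353600000000/27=45753837037037.04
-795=-795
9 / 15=0.60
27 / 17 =1.59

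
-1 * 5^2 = -25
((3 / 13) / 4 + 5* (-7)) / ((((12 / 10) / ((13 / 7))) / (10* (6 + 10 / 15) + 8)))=-36340 / 9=-4037.78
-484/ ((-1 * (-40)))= -121/ 10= -12.10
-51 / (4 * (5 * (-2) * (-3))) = -0.42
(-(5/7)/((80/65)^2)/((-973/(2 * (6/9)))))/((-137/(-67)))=56615/179156544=0.00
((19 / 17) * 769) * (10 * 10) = 1461100 / 17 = 85947.06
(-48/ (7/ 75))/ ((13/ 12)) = -43200/ 91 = -474.73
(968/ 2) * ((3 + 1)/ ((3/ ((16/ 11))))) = 2816/ 3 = 938.67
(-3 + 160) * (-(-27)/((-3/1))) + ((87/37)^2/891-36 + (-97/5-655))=-1438928422/677655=-2123.39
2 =2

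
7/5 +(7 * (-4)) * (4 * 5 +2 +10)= -894.60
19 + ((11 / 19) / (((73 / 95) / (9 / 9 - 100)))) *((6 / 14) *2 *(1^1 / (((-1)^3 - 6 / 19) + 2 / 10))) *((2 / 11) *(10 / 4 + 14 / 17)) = 53.62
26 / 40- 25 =-487 / 20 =-24.35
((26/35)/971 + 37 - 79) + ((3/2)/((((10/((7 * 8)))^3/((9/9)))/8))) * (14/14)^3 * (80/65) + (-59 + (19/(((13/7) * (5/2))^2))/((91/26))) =357956549789/143586625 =2492.97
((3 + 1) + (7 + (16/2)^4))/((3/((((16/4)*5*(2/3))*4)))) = 219040/3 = 73013.33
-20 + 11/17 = -329/17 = -19.35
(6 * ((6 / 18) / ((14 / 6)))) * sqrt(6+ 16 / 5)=6 * sqrt(230) / 35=2.60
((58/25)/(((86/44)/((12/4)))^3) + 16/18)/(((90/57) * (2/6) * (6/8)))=6307023856/268336125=23.50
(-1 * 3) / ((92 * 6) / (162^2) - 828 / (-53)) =-0.19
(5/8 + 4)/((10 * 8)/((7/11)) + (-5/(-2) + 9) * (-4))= 259/4464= 0.06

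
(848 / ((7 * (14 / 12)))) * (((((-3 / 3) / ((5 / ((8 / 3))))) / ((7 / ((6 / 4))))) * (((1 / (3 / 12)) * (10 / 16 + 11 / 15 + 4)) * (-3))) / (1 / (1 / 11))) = 6543168 / 94325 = 69.37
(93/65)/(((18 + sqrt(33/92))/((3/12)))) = 12834/645125 - 31 * sqrt(759)/1290250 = 0.02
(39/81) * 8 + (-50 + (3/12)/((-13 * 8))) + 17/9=-497147/11232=-44.26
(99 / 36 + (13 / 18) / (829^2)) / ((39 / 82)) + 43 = 23534569111 / 482443182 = 48.78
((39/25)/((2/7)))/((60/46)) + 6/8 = 617/125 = 4.94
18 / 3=6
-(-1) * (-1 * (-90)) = 90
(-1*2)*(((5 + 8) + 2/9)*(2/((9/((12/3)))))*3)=-1904/27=-70.52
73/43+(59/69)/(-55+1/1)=269461/160218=1.68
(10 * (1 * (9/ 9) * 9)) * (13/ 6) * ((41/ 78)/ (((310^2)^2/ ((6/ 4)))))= 123/ 7388168000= 0.00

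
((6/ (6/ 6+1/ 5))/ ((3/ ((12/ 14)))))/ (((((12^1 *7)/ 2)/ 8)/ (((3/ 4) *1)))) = 10/ 49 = 0.20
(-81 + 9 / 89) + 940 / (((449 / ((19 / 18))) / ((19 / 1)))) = -38.91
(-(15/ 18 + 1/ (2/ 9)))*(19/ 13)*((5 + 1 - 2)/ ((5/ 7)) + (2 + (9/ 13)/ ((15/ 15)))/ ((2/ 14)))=-483056/ 2535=-190.55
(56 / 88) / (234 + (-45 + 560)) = 1 / 1177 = 0.00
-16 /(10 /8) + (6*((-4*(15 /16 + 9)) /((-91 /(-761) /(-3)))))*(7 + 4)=59882857 /910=65805.34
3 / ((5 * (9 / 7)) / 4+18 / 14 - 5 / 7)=84 / 61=1.38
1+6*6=37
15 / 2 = 7.50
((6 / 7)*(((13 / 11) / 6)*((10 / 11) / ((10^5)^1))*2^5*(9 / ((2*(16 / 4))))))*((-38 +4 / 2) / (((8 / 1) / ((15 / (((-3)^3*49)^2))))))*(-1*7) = 13 / 871563000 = 0.00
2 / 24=1 / 12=0.08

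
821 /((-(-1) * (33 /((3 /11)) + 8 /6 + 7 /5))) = 12315 /1856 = 6.64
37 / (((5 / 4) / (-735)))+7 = -21749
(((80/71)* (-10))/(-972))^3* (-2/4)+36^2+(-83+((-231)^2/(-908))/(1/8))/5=1185.37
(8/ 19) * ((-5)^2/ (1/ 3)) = 600/ 19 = 31.58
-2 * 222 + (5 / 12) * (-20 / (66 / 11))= -8017 / 18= -445.39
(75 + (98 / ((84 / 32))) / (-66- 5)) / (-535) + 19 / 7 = 2054104 / 797685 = 2.58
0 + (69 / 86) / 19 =69 / 1634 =0.04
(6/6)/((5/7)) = 1.40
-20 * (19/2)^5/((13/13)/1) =-12380495/8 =-1547561.88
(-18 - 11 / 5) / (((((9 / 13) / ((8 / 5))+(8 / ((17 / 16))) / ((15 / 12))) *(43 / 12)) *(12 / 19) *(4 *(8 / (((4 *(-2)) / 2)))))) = 424099 / 2454139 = 0.17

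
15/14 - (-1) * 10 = 155/14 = 11.07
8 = 8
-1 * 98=-98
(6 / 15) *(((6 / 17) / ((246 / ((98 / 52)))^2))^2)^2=33232930569601 / 451230381587754536240016787875840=0.00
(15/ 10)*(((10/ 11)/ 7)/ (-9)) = -5/ 231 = -0.02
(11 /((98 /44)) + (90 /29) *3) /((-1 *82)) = -10124 /58261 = -0.17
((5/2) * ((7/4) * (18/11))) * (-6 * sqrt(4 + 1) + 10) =1575/22 -945 * sqrt(5)/22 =-24.46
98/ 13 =7.54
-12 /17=-0.71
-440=-440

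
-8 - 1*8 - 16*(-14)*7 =1552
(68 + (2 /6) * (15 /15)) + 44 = 337 /3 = 112.33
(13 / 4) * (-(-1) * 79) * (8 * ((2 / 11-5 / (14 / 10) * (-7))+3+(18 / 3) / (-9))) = 1865032 / 33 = 56516.12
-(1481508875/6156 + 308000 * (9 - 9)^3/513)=-1481508875/6156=-240660.96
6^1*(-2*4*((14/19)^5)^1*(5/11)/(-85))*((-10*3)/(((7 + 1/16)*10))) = -1239146496/52322447969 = -0.02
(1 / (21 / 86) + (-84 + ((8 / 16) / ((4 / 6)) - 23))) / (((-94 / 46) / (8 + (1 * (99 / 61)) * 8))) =63156160 / 60207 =1048.98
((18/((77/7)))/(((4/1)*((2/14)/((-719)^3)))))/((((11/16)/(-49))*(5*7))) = 1311339815352/605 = 2167503827.03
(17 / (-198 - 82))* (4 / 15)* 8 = -68 / 525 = -0.13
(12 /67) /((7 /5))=60 /469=0.13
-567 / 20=-28.35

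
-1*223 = -223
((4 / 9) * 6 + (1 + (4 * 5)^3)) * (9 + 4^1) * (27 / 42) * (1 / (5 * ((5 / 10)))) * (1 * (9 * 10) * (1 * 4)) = 67422888 / 7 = 9631841.14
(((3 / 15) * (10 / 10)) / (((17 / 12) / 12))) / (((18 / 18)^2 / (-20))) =-576 / 17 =-33.88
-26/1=-26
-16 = -16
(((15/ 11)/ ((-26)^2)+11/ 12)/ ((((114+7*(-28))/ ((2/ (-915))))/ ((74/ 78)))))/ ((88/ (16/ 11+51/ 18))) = 0.00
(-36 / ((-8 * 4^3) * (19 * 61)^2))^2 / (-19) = -81 / 561703699320979456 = -0.00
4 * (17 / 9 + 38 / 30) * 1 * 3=568 / 15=37.87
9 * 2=18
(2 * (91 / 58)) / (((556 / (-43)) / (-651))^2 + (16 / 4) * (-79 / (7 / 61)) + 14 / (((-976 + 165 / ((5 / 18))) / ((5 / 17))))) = -231538155494373 / 203188764799270483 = -0.00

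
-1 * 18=-18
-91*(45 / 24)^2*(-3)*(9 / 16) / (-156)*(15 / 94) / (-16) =212625 / 6160384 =0.03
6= 6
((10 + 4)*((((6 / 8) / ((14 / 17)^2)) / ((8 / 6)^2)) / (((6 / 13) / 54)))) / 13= 70227 / 896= 78.38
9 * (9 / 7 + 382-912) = -33309 / 7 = -4758.43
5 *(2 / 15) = 2 / 3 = 0.67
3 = 3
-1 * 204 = -204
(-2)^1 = -2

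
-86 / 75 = -1.15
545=545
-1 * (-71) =71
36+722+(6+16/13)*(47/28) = 140165/182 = 770.14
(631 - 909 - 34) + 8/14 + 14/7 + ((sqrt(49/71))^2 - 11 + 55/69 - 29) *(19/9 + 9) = -227572906/308637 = -737.35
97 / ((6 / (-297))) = -4801.50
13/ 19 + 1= 1.68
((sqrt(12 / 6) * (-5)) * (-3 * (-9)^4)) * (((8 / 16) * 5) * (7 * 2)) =3444525 * sqrt(2) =4871293.97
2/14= 0.14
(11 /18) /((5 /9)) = 11 /10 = 1.10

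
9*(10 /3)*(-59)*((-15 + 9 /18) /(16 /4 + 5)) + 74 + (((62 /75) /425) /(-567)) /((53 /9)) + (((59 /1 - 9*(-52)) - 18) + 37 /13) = 4756136292319 /1383598125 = 3437.51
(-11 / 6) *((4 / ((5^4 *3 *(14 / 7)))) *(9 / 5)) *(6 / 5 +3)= -231 / 15625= -0.01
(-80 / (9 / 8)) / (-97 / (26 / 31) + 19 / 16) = 133120 / 214281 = 0.62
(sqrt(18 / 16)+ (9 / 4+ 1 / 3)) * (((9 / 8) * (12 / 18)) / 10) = 0.27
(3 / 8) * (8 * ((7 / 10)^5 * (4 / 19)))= 50421 / 475000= 0.11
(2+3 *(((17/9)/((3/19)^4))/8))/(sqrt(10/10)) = 2219345/1944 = 1141.64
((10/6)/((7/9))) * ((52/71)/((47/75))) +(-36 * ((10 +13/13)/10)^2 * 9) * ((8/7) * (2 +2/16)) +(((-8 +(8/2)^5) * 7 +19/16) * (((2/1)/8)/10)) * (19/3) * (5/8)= -146916419371/597990400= -245.68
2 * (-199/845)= -398/845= -0.47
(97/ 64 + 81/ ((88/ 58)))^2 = 1493899801/ 495616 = 3014.23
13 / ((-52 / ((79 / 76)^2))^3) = -243087455521 / 2084242427478016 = -0.00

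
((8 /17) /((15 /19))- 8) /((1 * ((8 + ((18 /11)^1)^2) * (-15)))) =0.05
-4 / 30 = -2 / 15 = -0.13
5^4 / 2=625 / 2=312.50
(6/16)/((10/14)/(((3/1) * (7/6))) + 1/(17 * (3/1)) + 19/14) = 7497/31604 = 0.24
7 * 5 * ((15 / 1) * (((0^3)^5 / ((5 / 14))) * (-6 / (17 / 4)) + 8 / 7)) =600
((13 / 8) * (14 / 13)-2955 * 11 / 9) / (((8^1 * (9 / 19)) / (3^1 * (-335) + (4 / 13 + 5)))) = 297125021 / 312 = 952323.79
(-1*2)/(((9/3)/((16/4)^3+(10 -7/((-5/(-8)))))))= -628/15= -41.87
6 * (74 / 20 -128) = -3729 / 5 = -745.80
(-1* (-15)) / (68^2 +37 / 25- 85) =375 / 113512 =0.00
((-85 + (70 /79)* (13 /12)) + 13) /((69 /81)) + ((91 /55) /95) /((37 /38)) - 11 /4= -6369254899 /73951900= -86.13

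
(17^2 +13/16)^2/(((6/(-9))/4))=-503947.71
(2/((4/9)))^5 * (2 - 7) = -295245/32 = -9226.41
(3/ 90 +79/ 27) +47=13489/ 270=49.96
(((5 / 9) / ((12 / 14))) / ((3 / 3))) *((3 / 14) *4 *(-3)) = -5 / 3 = -1.67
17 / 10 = 1.70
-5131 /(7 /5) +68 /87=-318787 /87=-3664.22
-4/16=-1/4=-0.25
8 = 8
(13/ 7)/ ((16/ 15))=195/ 112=1.74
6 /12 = 1 /2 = 0.50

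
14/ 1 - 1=13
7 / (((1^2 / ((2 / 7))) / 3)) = 6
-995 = -995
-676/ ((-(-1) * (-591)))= 676/ 591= 1.14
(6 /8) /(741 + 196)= 0.00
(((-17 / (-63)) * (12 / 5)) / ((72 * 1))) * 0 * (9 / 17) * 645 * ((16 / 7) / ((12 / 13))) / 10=0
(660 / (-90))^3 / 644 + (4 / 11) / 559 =-16351250 / 26729703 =-0.61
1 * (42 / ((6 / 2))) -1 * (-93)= 107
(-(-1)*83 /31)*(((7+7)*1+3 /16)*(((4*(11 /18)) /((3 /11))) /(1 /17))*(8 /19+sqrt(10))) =38755937 /15903+38755937*sqrt(10) /6696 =20740.04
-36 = -36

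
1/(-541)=-1/541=-0.00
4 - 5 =-1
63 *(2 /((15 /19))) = 798 /5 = 159.60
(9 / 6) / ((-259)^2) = 3 / 134162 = 0.00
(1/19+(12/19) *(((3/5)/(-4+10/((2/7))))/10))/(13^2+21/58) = 0.00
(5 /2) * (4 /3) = 10 /3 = 3.33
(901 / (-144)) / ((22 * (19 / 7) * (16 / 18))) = -6307 / 53504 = -0.12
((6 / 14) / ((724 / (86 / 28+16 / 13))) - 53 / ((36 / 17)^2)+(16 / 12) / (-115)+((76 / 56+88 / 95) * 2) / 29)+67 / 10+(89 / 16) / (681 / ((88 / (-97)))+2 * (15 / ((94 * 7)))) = -341400392970375163589 / 68586644861581981680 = -4.98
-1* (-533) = 533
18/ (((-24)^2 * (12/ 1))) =1/ 384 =0.00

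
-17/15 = -1.13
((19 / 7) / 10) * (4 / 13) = 38 / 455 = 0.08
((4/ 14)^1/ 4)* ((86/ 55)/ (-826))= -43/ 318010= -0.00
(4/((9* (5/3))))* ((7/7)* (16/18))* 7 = 224/135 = 1.66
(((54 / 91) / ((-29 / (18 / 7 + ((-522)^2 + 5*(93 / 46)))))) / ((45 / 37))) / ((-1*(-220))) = -885416031 / 42487900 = -20.84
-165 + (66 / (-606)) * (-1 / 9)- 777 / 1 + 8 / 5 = -4274063 / 4545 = -940.39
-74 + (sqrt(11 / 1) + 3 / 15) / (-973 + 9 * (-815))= -3073961 / 41540 - sqrt(11) / 8308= -74.00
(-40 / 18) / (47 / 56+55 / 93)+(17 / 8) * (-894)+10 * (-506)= -622424047 / 89412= -6961.30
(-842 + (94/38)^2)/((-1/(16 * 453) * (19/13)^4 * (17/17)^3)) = 62465927154384/47045881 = 1327766.13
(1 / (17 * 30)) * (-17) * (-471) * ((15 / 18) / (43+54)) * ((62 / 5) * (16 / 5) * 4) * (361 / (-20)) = -386.42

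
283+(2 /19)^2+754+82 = 1119.01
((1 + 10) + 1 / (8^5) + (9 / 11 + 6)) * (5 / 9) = 32112695 / 3244032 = 9.90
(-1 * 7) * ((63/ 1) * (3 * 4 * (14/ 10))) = -7408.80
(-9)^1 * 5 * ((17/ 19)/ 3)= -255/ 19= -13.42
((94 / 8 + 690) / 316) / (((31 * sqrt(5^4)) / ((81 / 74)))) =227367 / 72490400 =0.00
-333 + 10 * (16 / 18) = -2917 / 9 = -324.11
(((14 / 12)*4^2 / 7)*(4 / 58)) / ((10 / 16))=128 / 435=0.29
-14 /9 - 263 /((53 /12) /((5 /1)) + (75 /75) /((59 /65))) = -8477558 /63243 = -134.05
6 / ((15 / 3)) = 6 / 5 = 1.20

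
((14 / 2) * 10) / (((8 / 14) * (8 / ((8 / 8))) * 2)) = 245 / 32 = 7.66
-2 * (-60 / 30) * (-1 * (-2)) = 8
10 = 10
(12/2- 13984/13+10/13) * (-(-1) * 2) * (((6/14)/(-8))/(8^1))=14.32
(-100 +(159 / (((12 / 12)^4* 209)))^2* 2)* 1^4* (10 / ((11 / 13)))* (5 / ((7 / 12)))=-33676796400 / 3363437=-10012.61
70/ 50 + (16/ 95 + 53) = 5184/ 95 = 54.57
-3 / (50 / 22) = -33 / 25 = -1.32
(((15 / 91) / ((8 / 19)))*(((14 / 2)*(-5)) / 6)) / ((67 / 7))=-3325 / 13936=-0.24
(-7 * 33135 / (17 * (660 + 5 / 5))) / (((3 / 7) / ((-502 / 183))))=271684910 / 2056371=132.12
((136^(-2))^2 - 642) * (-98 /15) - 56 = 10618162372559 /2565765120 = 4138.40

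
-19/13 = -1.46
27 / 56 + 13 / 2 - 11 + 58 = 3023 / 56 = 53.98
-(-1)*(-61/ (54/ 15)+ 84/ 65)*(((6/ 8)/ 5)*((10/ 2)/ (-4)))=18313/ 6240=2.93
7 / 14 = 0.50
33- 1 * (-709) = 742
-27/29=-0.93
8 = 8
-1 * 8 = -8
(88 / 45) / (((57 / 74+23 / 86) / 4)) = 560032 / 74295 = 7.54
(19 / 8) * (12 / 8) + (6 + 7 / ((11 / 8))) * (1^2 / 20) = 3623 / 880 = 4.12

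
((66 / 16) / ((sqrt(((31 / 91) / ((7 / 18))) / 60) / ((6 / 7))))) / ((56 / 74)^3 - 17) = -1671549 * sqrt(12090) / 104054476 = -1.77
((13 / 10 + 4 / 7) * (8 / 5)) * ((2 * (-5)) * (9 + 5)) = -2096 / 5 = -419.20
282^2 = 79524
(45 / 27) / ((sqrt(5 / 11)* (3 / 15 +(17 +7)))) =5* sqrt(55) / 363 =0.10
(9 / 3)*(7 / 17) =1.24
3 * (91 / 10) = 273 / 10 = 27.30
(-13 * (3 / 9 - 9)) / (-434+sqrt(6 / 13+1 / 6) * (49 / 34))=-629853536 / 2426223737 - 80444 * sqrt(78) / 1039810173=-0.26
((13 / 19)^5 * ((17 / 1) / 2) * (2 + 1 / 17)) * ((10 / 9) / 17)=64976275 / 378843147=0.17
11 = 11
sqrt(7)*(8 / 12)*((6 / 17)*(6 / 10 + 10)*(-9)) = -1908*sqrt(7) / 85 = -59.39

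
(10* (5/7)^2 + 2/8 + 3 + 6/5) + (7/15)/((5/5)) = 5891/588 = 10.02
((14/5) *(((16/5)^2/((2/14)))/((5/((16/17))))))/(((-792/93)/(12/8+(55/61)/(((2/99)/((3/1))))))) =-4282170368/7129375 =-600.64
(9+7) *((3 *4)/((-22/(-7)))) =672/11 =61.09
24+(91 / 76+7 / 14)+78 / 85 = 26.62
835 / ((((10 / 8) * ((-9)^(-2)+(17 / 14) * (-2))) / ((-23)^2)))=-100180962 / 685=-146249.58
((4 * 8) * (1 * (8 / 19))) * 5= 1280 / 19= 67.37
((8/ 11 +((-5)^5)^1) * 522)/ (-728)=8969787/ 4004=2240.21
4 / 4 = 1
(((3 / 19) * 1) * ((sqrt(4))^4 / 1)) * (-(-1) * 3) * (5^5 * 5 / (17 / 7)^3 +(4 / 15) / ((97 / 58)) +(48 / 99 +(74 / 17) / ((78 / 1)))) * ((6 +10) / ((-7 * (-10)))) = 428472585084672 / 226592841475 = 1890.94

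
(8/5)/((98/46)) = 184/245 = 0.75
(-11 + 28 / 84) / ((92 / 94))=-752 / 69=-10.90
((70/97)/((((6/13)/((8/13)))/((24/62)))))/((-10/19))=-2128/3007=-0.71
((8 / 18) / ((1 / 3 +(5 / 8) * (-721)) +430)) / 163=-32 / 238143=-0.00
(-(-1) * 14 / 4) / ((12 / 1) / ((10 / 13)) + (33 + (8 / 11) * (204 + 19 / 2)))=385 / 22426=0.02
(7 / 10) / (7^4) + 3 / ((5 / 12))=24697 / 3430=7.20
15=15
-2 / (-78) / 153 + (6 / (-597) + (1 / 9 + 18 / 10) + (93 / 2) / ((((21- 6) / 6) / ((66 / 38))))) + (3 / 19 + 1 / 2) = 1573166669 / 45122454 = 34.86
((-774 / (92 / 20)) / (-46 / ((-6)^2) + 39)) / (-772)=17415 / 3014081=0.01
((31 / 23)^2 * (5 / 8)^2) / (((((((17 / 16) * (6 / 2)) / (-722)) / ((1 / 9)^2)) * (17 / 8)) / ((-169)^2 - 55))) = -329644334200 / 12383361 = -26619.94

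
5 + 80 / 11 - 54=-459 / 11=-41.73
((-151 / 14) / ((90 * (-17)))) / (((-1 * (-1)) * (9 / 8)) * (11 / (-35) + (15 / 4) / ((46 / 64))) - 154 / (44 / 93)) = -46 / 2087991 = -0.00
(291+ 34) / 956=325 / 956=0.34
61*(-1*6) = -366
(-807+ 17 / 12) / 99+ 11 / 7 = -54601 / 8316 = -6.57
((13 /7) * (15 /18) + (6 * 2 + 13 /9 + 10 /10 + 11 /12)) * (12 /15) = 4261 /315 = 13.53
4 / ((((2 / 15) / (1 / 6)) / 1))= 5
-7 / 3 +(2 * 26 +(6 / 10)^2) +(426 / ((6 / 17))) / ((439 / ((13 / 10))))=3529621 / 65850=53.60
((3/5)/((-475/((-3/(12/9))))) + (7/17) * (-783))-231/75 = -52566461/161500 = -325.49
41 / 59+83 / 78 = 8095 / 4602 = 1.76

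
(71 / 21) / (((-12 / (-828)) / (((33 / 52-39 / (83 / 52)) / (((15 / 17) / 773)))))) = -734743363467 / 151060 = -4863917.41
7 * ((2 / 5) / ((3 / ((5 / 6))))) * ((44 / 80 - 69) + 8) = -2821 / 60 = -47.02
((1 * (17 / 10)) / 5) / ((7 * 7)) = 17 / 2450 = 0.01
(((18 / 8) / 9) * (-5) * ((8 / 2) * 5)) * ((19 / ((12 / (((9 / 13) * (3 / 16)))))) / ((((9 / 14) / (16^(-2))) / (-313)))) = 1040725 / 106496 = 9.77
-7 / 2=-3.50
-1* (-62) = 62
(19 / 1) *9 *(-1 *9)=-1539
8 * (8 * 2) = 128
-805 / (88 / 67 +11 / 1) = -10787 / 165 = -65.38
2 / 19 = 0.11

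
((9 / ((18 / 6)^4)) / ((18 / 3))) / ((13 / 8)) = 4 / 351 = 0.01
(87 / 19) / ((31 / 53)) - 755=-440084 / 589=-747.17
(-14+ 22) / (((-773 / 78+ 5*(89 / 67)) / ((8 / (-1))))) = 334464 / 17081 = 19.58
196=196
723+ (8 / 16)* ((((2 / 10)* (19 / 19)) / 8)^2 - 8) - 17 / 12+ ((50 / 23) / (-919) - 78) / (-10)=147191415571 / 202915200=725.38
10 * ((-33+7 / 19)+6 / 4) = -5915 / 19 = -311.32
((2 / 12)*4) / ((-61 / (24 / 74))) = -8 / 2257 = -0.00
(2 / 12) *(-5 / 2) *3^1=-5 / 4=-1.25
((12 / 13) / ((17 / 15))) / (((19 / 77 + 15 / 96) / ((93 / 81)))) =1527680 / 658359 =2.32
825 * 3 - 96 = 2379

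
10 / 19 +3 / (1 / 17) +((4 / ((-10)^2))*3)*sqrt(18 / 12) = 51.67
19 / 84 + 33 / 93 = 1513 / 2604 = 0.58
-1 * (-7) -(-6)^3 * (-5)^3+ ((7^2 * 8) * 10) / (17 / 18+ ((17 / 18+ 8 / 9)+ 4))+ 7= -1610866 / 61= -26407.64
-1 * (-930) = 930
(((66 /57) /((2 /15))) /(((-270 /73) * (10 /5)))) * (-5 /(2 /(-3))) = -4015 /456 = -8.80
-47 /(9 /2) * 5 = -470 /9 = -52.22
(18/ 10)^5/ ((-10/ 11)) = -20.79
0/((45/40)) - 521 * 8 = -4168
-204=-204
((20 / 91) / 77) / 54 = 0.00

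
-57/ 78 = -19/ 26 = -0.73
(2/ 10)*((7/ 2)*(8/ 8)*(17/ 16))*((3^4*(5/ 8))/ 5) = 9639/ 1280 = 7.53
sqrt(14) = 3.74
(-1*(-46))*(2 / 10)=46 / 5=9.20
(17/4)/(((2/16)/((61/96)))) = 1037/48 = 21.60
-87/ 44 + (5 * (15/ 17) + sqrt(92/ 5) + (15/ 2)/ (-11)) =1311/ 748 + 2 * sqrt(115)/ 5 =6.04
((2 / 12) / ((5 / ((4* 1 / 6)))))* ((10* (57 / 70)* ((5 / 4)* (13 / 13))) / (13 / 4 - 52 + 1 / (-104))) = -0.00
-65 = -65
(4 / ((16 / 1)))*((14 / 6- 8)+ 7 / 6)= -9 / 8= -1.12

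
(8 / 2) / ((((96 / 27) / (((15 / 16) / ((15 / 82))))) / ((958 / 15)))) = 58917 / 160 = 368.23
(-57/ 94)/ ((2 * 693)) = -0.00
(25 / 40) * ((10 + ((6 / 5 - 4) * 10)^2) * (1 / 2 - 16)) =-61535 / 8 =-7691.88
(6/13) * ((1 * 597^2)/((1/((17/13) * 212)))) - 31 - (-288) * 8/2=7707177665/169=45604601.57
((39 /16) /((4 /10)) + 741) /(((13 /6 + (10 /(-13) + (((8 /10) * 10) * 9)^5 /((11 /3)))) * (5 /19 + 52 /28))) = 64955319 /97281024791264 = 0.00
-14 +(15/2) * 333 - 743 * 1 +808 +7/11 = 56081/22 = 2549.14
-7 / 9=-0.78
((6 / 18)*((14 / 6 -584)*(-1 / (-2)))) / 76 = -1745 / 1368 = -1.28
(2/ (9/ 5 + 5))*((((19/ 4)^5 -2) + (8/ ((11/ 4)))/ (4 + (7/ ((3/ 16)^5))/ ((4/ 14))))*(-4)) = -873964475795935/ 307470893312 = -2842.43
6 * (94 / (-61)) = -9.25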